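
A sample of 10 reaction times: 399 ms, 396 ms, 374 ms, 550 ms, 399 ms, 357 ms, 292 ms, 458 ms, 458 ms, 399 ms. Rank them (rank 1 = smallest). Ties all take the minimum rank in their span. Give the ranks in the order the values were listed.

Sorted (ascending): 292, 357, 374, 396, 399, 399, 399, 458, 458, 550
The 3 values of 399 occupy positions 5–7 → each gets rank 5.
The 2 values of 458 occupy positions 8–9 → each gets rank 8.

5, 4, 3, 10, 5, 2, 1, 8, 8, 5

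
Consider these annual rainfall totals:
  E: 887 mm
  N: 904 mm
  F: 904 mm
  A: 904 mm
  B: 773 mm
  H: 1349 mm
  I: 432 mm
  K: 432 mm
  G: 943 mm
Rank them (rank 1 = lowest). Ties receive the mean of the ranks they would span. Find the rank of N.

6

Sorted (ascending): 432, 432, 773, 887, 904, 904, 904, 943, 1349
The 2 values of 432 occupy positions 1–2 → average rank (1+2)/2 = 1.5.
The 3 values of 904 occupy positions 5–7 → average rank 6.
N has value 904 mm → rank 6.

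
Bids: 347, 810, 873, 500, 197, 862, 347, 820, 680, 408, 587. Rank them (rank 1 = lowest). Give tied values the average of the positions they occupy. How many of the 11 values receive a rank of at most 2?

Sorted (ascending): 197, 347, 347, 408, 500, 587, 680, 810, 820, 862, 873
The 2 values of 347 occupy positions 2–3 → average rank (2+3)/2 = 2.5.
Ranks ≤ 2: {1} → 1 value.

1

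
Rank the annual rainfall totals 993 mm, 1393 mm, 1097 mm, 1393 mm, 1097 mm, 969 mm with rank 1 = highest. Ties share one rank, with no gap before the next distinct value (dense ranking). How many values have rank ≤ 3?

Sorted (descending): 1393, 1393, 1097, 1097, 993, 969
The 2 values of 1393 share dense rank 1.
The 2 values of 1097 share dense rank 2.
Remaining distinct values take the next consecutive integers.
Ranks ≤ 3: {1, 1, 2, 2, 3} → 5 values.

5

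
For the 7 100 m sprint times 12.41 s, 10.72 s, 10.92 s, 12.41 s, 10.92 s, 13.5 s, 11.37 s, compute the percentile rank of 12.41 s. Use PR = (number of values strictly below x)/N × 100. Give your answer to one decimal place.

57.1

N = 7.
Strictly below 12.41: 4. Equal to 12.41: 2.
PR = 4/7 × 100 = 57.1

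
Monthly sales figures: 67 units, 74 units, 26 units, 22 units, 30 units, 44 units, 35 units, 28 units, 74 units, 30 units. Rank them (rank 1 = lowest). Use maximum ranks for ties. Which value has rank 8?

Sorted (ascending): 22, 26, 28, 30, 30, 35, 44, 67, 74, 74
The 2 values of 30 occupy positions 4–5 → each gets rank 5.
The 2 values of 74 occupy positions 9–10 → each gets rank 10.
Rank 8 → value 67.

67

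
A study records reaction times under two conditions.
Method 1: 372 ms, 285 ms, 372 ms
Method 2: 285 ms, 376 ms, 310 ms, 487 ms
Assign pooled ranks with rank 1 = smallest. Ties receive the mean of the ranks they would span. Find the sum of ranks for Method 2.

Sorted (ascending): 285, 285, 310, 372, 372, 376, 487
The 2 values of 285 occupy positions 1–2 → average rank (1+2)/2 = 1.5.
The 2 values of 372 occupy positions 4–5 → average rank (4+5)/2 = 4.5.
Method 2 values → pooled ranks: 285→1.5, 376→6, 310→3, 487→7
Rank sum = 1.5 + 6 + 3 + 7 = 17.5

17.5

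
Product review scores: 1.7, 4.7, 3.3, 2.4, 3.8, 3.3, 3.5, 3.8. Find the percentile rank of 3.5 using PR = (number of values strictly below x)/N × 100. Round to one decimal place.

50.0

N = 8.
Strictly below 3.5: 4. Equal to 3.5: 1.
PR = 4/8 × 100 = 50.0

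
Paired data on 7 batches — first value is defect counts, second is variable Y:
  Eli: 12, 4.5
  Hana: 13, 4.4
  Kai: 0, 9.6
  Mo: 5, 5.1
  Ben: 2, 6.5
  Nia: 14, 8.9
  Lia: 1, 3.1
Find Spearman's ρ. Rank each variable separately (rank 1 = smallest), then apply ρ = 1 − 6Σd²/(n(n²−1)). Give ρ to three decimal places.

-0.107

Ranks of variable 1: 5, 6, 1, 4, 3, 7, 2
Ranks of variable 2: 3, 2, 7, 4, 5, 6, 1
d = r₁ − r₂: 2, 4, -6, 0, -2, 1, 1
d²: 4, 16, 36, 0, 4, 1, 1; Σd² = 62
ρ = 1 − 6·62/(7·48) = 1 − 372/336 = -0.107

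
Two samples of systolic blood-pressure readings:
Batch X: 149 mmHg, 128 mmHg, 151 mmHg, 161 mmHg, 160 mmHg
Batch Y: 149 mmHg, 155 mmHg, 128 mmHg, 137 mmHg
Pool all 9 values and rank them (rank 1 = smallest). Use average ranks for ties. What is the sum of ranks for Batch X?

Sorted (ascending): 128, 128, 137, 149, 149, 151, 155, 160, 161
The 2 values of 128 occupy positions 1–2 → average rank (1+2)/2 = 1.5.
The 2 values of 149 occupy positions 4–5 → average rank (4+5)/2 = 4.5.
Batch X values → pooled ranks: 149→4.5, 128→1.5, 151→6, 161→9, 160→8
Rank sum = 4.5 + 1.5 + 6 + 9 + 8 = 29

29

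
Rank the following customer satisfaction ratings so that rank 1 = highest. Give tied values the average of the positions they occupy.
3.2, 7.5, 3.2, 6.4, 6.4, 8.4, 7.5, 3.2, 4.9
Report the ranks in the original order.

Sorted (descending): 8.4, 7.5, 7.5, 6.4, 6.4, 4.9, 3.2, 3.2, 3.2
The 2 values of 7.5 occupy positions 2–3 → average rank (2+3)/2 = 2.5.
The 2 values of 6.4 occupy positions 4–5 → average rank (4+5)/2 = 4.5.
The 3 values of 3.2 occupy positions 7–9 → average rank 8.

8, 2.5, 8, 4.5, 4.5, 1, 2.5, 8, 6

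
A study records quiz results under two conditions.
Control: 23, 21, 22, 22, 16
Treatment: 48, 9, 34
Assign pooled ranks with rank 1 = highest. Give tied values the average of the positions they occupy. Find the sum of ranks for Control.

Sorted (descending): 48, 34, 23, 22, 22, 21, 16, 9
The 2 values of 22 occupy positions 4–5 → average rank (4+5)/2 = 4.5.
Control values → pooled ranks: 23→3, 21→6, 22→4.5, 22→4.5, 16→7
Rank sum = 3 + 6 + 4.5 + 4.5 + 7 = 25

25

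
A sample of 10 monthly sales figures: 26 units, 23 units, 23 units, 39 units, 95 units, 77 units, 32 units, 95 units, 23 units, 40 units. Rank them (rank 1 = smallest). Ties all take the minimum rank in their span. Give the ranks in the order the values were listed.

Sorted (ascending): 23, 23, 23, 26, 32, 39, 40, 77, 95, 95
The 3 values of 23 occupy positions 1–3 → each gets rank 1.
The 2 values of 95 occupy positions 9–10 → each gets rank 9.

4, 1, 1, 6, 9, 8, 5, 9, 1, 7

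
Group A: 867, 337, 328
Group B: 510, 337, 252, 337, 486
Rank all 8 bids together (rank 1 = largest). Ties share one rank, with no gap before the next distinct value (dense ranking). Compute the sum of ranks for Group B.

Sorted (descending): 867, 510, 486, 337, 337, 337, 328, 252
The 3 values of 337 share dense rank 4.
Remaining distinct values take the next consecutive integers.
Group B values → pooled ranks: 510→2, 337→4, 252→6, 337→4, 486→3
Rank sum = 2 + 4 + 6 + 4 + 3 = 19

19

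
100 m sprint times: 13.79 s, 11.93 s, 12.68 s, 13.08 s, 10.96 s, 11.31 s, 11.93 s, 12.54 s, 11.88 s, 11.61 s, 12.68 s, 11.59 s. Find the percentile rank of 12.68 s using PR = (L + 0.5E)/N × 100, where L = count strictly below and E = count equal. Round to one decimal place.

N = 12.
Strictly below 12.68: 8. Equal to 12.68: 2.
PR = (8 + 0.5·2)/12 × 100 = 75.0

75.0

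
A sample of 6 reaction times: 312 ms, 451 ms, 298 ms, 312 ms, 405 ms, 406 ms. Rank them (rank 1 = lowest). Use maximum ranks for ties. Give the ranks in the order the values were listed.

Sorted (ascending): 298, 312, 312, 405, 406, 451
The 2 values of 312 occupy positions 2–3 → each gets rank 3.

3, 6, 1, 3, 4, 5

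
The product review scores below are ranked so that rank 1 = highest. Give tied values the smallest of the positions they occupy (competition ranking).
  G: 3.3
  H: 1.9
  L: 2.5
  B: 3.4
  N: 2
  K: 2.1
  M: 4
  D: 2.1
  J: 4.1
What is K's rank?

Sorted (descending): 4.1, 4, 3.4, 3.3, 2.5, 2.1, 2.1, 2, 1.9
The 2 values of 2.1 occupy positions 6–7 → each gets rank 6.
K has value 2.1 → rank 6.

6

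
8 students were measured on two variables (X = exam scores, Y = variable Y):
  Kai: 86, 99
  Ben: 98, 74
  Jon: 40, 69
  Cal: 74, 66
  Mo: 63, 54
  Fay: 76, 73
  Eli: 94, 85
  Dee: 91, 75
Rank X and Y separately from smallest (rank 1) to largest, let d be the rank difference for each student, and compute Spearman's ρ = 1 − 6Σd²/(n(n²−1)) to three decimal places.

Ranks of variable 1: 5, 8, 1, 3, 2, 4, 7, 6
Ranks of variable 2: 8, 5, 3, 2, 1, 4, 7, 6
d = r₁ − r₂: -3, 3, -2, 1, 1, 0, 0, 0
d²: 9, 9, 4, 1, 1, 0, 0, 0; Σd² = 24
ρ = 1 − 6·24/(8·63) = 1 − 144/504 = 0.714

0.714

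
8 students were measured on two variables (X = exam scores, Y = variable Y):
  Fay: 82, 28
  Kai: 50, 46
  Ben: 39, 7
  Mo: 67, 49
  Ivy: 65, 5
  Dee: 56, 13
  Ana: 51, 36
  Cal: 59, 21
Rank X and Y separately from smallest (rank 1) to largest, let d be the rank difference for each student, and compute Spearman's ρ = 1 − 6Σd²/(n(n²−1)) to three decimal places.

Ranks of variable 1: 8, 2, 1, 7, 6, 4, 3, 5
Ranks of variable 2: 5, 7, 2, 8, 1, 3, 6, 4
d = r₁ − r₂: 3, -5, -1, -1, 5, 1, -3, 1
d²: 9, 25, 1, 1, 25, 1, 9, 1; Σd² = 72
ρ = 1 − 6·72/(8·63) = 1 − 432/504 = 0.143

0.143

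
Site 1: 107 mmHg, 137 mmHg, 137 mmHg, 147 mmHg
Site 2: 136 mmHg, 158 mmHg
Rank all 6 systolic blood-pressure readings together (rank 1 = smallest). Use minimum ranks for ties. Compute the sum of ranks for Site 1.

12

Sorted (ascending): 107, 136, 137, 137, 147, 158
The 2 values of 137 occupy positions 3–4 → each gets rank 3.
Site 1 values → pooled ranks: 107→1, 137→3, 137→3, 147→5
Rank sum = 1 + 3 + 3 + 5 = 12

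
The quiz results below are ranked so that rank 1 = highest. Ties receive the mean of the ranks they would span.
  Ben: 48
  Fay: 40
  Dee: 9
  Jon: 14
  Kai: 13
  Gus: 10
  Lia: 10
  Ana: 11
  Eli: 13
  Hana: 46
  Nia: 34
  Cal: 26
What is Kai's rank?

Sorted (descending): 48, 46, 40, 34, 26, 14, 13, 13, 11, 10, 10, 9
The 2 values of 13 occupy positions 7–8 → average rank (7+8)/2 = 7.5.
The 2 values of 10 occupy positions 10–11 → average rank (10+11)/2 = 10.5.
Kai has value 13 → rank 7.5.

7.5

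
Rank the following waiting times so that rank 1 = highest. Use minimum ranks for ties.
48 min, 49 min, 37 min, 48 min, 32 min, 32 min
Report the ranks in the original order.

2, 1, 4, 2, 5, 5

Sorted (descending): 49, 48, 48, 37, 32, 32
The 2 values of 48 occupy positions 2–3 → each gets rank 2.
The 2 values of 32 occupy positions 5–6 → each gets rank 5.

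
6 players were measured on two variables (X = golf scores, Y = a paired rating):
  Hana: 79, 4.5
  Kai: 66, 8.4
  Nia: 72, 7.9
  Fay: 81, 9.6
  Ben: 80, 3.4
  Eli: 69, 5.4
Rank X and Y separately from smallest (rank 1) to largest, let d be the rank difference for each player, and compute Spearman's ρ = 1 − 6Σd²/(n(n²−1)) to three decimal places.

Ranks of variable 1: 4, 1, 3, 6, 5, 2
Ranks of variable 2: 2, 5, 4, 6, 1, 3
d = r₁ − r₂: 2, -4, -1, 0, 4, -1
d²: 4, 16, 1, 0, 16, 1; Σd² = 38
ρ = 1 − 6·38/(6·35) = 1 − 228/210 = -0.086

-0.086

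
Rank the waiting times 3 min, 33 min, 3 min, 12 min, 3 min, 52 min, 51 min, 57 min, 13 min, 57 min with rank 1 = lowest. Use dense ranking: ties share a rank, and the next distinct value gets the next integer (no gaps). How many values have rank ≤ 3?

Sorted (ascending): 3, 3, 3, 12, 13, 33, 51, 52, 57, 57
The 3 values of 3 share dense rank 1.
The 2 values of 57 share dense rank 7.
Remaining distinct values take the next consecutive integers.
Ranks ≤ 3: {1, 1, 1, 2, 3} → 5 values.

5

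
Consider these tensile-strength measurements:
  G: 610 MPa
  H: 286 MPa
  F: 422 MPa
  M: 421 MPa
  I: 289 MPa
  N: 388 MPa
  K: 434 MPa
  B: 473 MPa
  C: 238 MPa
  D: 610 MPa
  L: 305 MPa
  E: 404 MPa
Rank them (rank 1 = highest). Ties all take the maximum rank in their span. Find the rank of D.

Sorted (descending): 610, 610, 473, 434, 422, 421, 404, 388, 305, 289, 286, 238
The 2 values of 610 occupy positions 1–2 → each gets rank 2.
D has value 610 MPa → rank 2.

2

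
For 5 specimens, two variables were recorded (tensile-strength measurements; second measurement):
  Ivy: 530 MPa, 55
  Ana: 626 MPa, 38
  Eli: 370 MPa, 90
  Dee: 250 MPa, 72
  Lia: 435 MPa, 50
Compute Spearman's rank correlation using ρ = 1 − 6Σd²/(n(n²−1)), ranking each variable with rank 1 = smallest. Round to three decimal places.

Ranks of variable 1: 4, 5, 2, 1, 3
Ranks of variable 2: 3, 1, 5, 4, 2
d = r₁ − r₂: 1, 4, -3, -3, 1
d²: 1, 16, 9, 9, 1; Σd² = 36
ρ = 1 − 6·36/(5·24) = 1 − 216/120 = -0.800

-0.800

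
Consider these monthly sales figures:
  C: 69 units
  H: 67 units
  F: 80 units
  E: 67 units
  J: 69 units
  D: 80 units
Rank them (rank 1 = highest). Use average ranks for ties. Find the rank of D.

1.5

Sorted (descending): 80, 80, 69, 69, 67, 67
The 2 values of 80 occupy positions 1–2 → average rank (1+2)/2 = 1.5.
The 2 values of 69 occupy positions 3–4 → average rank (3+4)/2 = 3.5.
The 2 values of 67 occupy positions 5–6 → average rank (5+6)/2 = 5.5.
D has value 80 units → rank 1.5.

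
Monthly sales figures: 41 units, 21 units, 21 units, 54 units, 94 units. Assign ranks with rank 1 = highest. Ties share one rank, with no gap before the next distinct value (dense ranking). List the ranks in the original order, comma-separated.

Sorted (descending): 94, 54, 41, 21, 21
The 2 values of 21 share dense rank 4.
Remaining distinct values take the next consecutive integers.

3, 4, 4, 2, 1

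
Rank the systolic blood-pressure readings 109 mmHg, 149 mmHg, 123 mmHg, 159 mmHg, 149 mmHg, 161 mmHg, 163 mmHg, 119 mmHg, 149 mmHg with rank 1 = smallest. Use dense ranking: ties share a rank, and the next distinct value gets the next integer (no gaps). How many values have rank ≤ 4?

6

Sorted (ascending): 109, 119, 123, 149, 149, 149, 159, 161, 163
The 3 values of 149 share dense rank 4.
Remaining distinct values take the next consecutive integers.
Ranks ≤ 4: {1, 2, 3, 4, 4, 4} → 6 values.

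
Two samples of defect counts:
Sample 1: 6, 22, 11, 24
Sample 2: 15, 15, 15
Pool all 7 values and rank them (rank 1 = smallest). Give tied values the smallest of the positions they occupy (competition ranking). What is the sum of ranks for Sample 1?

16

Sorted (ascending): 6, 11, 15, 15, 15, 22, 24
The 3 values of 15 occupy positions 3–5 → each gets rank 3.
Sample 1 values → pooled ranks: 6→1, 22→6, 11→2, 24→7
Rank sum = 1 + 6 + 2 + 7 = 16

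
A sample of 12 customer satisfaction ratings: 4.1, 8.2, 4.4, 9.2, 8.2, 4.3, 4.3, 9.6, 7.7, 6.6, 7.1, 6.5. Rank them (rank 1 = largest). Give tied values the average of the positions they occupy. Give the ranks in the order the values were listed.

Sorted (descending): 9.6, 9.2, 8.2, 8.2, 7.7, 7.1, 6.6, 6.5, 4.4, 4.3, 4.3, 4.1
The 2 values of 8.2 occupy positions 3–4 → average rank (3+4)/2 = 3.5.
The 2 values of 4.3 occupy positions 10–11 → average rank (10+11)/2 = 10.5.

12, 3.5, 9, 2, 3.5, 10.5, 10.5, 1, 5, 7, 6, 8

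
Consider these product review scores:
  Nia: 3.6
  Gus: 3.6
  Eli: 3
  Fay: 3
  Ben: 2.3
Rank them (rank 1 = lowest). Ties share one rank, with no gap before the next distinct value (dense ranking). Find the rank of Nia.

3

Sorted (ascending): 2.3, 3, 3, 3.6, 3.6
The 2 values of 3 share dense rank 2.
The 2 values of 3.6 share dense rank 3.
Remaining distinct values take the next consecutive integers.
Nia has value 3.6 → rank 3.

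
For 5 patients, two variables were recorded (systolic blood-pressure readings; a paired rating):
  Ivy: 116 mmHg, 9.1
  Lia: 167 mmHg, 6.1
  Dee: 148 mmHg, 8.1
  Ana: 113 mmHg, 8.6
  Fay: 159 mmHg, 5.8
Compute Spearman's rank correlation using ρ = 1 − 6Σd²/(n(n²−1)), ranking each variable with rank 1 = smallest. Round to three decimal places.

-0.800

Ranks of variable 1: 2, 5, 3, 1, 4
Ranks of variable 2: 5, 2, 3, 4, 1
d = r₁ − r₂: -3, 3, 0, -3, 3
d²: 9, 9, 0, 9, 9; Σd² = 36
ρ = 1 − 6·36/(5·24) = 1 − 216/120 = -0.800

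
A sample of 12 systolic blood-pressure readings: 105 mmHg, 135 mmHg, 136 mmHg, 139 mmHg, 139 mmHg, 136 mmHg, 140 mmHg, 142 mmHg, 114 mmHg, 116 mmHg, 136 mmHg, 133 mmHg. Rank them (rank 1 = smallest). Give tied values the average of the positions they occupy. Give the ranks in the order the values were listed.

Sorted (ascending): 105, 114, 116, 133, 135, 136, 136, 136, 139, 139, 140, 142
The 3 values of 136 occupy positions 6–8 → average rank 7.
The 2 values of 139 occupy positions 9–10 → average rank (9+10)/2 = 9.5.

1, 5, 7, 9.5, 9.5, 7, 11, 12, 2, 3, 7, 4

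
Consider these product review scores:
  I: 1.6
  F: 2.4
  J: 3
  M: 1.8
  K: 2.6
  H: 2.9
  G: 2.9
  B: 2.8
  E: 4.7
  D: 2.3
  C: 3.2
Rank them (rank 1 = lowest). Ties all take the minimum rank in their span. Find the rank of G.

Sorted (ascending): 1.6, 1.8, 2.3, 2.4, 2.6, 2.8, 2.9, 2.9, 3, 3.2, 4.7
The 2 values of 2.9 occupy positions 7–8 → each gets rank 7.
G has value 2.9 → rank 7.

7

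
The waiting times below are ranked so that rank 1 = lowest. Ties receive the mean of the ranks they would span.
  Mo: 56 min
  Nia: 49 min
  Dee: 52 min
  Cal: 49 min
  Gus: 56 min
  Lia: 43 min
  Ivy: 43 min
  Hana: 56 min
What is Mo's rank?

Sorted (ascending): 43, 43, 49, 49, 52, 56, 56, 56
The 2 values of 43 occupy positions 1–2 → average rank (1+2)/2 = 1.5.
The 2 values of 49 occupy positions 3–4 → average rank (3+4)/2 = 3.5.
The 3 values of 56 occupy positions 6–8 → average rank 7.
Mo has value 56 min → rank 7.

7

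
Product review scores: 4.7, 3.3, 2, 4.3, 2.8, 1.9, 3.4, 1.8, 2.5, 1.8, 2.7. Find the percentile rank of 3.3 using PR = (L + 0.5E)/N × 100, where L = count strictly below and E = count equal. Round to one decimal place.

68.2

N = 11.
Strictly below 3.3: 7. Equal to 3.3: 1.
PR = (7 + 0.5·1)/11 × 100 = 68.2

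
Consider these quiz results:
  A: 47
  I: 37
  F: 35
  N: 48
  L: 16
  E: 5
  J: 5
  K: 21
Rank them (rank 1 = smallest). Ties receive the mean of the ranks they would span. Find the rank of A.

Sorted (ascending): 5, 5, 16, 21, 35, 37, 47, 48
The 2 values of 5 occupy positions 1–2 → average rank (1+2)/2 = 1.5.
A has value 47 → rank 7.

7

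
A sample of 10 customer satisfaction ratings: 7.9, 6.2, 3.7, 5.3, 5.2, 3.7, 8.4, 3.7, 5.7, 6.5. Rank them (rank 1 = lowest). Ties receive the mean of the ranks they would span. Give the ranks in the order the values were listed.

9, 7, 2, 5, 4, 2, 10, 2, 6, 8

Sorted (ascending): 3.7, 3.7, 3.7, 5.2, 5.3, 5.7, 6.2, 6.5, 7.9, 8.4
The 3 values of 3.7 occupy positions 1–3 → average rank 2.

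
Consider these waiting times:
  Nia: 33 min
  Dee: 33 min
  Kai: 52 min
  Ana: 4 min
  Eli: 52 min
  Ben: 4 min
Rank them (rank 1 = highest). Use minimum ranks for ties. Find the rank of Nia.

Sorted (descending): 52, 52, 33, 33, 4, 4
The 2 values of 52 occupy positions 1–2 → each gets rank 1.
The 2 values of 33 occupy positions 3–4 → each gets rank 3.
The 2 values of 4 occupy positions 5–6 → each gets rank 5.
Nia has value 33 min → rank 3.

3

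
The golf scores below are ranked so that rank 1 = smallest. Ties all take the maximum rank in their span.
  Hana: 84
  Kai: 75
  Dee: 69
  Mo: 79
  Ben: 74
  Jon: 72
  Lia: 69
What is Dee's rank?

2

Sorted (ascending): 69, 69, 72, 74, 75, 79, 84
The 2 values of 69 occupy positions 1–2 → each gets rank 2.
Dee has value 69 → rank 2.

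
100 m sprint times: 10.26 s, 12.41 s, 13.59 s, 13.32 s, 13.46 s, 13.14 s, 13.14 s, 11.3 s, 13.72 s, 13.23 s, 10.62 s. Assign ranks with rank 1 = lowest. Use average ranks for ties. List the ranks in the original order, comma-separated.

1, 4, 10, 8, 9, 5.5, 5.5, 3, 11, 7, 2

Sorted (ascending): 10.26, 10.62, 11.3, 12.41, 13.14, 13.14, 13.23, 13.32, 13.46, 13.59, 13.72
The 2 values of 13.14 occupy positions 5–6 → average rank (5+6)/2 = 5.5.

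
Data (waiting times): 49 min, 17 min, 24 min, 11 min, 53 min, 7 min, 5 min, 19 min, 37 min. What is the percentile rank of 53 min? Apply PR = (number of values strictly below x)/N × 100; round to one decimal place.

88.9

N = 9.
Strictly below 53: 8. Equal to 53: 1.
PR = 8/9 × 100 = 88.9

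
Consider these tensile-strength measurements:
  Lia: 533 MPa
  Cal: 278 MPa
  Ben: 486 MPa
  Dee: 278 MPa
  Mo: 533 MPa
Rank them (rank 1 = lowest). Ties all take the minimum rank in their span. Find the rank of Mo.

4

Sorted (ascending): 278, 278, 486, 533, 533
The 2 values of 278 occupy positions 1–2 → each gets rank 1.
The 2 values of 533 occupy positions 4–5 → each gets rank 4.
Mo has value 533 MPa → rank 4.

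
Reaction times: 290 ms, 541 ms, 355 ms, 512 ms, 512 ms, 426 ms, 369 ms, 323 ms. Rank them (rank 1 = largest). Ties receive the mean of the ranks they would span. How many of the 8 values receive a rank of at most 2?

Sorted (descending): 541, 512, 512, 426, 369, 355, 323, 290
The 2 values of 512 occupy positions 2–3 → average rank (2+3)/2 = 2.5.
Ranks ≤ 2: {1} → 1 value.

1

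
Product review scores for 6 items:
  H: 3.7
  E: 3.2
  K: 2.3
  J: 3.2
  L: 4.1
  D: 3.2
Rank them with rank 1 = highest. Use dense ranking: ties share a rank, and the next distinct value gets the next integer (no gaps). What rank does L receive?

1

Sorted (descending): 4.1, 3.7, 3.2, 3.2, 3.2, 2.3
The 3 values of 3.2 share dense rank 3.
Remaining distinct values take the next consecutive integers.
L has value 4.1 → rank 1.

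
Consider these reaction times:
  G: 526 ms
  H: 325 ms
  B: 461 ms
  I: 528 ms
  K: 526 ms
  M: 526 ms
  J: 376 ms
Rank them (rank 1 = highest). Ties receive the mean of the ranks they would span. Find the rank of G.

3

Sorted (descending): 528, 526, 526, 526, 461, 376, 325
The 3 values of 526 occupy positions 2–4 → average rank 3.
G has value 526 ms → rank 3.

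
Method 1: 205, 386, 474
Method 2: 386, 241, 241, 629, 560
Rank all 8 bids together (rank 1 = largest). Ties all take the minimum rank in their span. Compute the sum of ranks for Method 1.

15

Sorted (descending): 629, 560, 474, 386, 386, 241, 241, 205
The 2 values of 386 occupy positions 4–5 → each gets rank 4.
The 2 values of 241 occupy positions 6–7 → each gets rank 6.
Method 1 values → pooled ranks: 205→8, 386→4, 474→3
Rank sum = 8 + 4 + 3 = 15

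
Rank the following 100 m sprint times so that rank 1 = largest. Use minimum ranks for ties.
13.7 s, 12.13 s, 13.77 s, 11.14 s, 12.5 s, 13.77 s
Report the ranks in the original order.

Sorted (descending): 13.77, 13.77, 13.7, 12.5, 12.13, 11.14
The 2 values of 13.77 occupy positions 1–2 → each gets rank 1.

3, 5, 1, 6, 4, 1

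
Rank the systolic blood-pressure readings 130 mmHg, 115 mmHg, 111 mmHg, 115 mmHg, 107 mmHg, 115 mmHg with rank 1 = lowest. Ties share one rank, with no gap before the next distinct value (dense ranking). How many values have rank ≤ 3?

Sorted (ascending): 107, 111, 115, 115, 115, 130
The 3 values of 115 share dense rank 3.
Remaining distinct values take the next consecutive integers.
Ranks ≤ 3: {1, 2, 3, 3, 3} → 5 values.

5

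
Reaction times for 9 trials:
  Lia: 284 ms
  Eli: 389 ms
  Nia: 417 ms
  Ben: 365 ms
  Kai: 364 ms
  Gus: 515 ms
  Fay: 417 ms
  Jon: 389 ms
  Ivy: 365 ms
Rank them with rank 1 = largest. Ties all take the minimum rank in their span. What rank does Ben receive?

6

Sorted (descending): 515, 417, 417, 389, 389, 365, 365, 364, 284
The 2 values of 417 occupy positions 2–3 → each gets rank 2.
The 2 values of 389 occupy positions 4–5 → each gets rank 4.
The 2 values of 365 occupy positions 6–7 → each gets rank 6.
Ben has value 365 ms → rank 6.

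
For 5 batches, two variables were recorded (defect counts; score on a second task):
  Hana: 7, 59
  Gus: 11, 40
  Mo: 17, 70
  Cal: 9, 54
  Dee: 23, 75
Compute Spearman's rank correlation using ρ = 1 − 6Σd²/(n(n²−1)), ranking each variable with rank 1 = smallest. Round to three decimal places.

Ranks of variable 1: 1, 3, 4, 2, 5
Ranks of variable 2: 3, 1, 4, 2, 5
d = r₁ − r₂: -2, 2, 0, 0, 0
d²: 4, 4, 0, 0, 0; Σd² = 8
ρ = 1 − 6·8/(5·24) = 1 − 48/120 = 0.600

0.600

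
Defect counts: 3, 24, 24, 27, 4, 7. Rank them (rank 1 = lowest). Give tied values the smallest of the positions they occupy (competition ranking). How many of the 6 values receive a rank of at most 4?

Sorted (ascending): 3, 4, 7, 24, 24, 27
The 2 values of 24 occupy positions 4–5 → each gets rank 4.
Ranks ≤ 4: {1, 2, 3, 4, 4} → 5 values.

5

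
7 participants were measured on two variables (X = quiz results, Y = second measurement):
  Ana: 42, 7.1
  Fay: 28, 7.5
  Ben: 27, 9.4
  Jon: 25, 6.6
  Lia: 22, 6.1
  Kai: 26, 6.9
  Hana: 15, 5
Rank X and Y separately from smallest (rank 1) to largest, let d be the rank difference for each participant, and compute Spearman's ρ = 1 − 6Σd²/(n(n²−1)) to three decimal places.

0.857

Ranks of variable 1: 7, 6, 5, 3, 2, 4, 1
Ranks of variable 2: 5, 6, 7, 3, 2, 4, 1
d = r₁ − r₂: 2, 0, -2, 0, 0, 0, 0
d²: 4, 0, 4, 0, 0, 0, 0; Σd² = 8
ρ = 1 − 6·8/(7·48) = 1 − 48/336 = 0.857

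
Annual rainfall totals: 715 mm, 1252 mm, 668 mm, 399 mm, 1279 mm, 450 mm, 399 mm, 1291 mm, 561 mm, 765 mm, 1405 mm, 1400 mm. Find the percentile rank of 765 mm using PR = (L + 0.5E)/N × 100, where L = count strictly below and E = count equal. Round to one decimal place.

N = 12.
Strictly below 765: 6. Equal to 765: 1.
PR = (6 + 0.5·1)/12 × 100 = 54.2

54.2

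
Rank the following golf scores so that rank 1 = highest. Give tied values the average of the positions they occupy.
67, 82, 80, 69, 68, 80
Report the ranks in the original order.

Sorted (descending): 82, 80, 80, 69, 68, 67
The 2 values of 80 occupy positions 2–3 → average rank (2+3)/2 = 2.5.

6, 1, 2.5, 4, 5, 2.5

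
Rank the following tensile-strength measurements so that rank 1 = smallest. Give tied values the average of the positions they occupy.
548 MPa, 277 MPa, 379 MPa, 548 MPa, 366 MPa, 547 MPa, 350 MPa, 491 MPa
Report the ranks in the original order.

7.5, 1, 4, 7.5, 3, 6, 2, 5

Sorted (ascending): 277, 350, 366, 379, 491, 547, 548, 548
The 2 values of 548 occupy positions 7–8 → average rank (7+8)/2 = 7.5.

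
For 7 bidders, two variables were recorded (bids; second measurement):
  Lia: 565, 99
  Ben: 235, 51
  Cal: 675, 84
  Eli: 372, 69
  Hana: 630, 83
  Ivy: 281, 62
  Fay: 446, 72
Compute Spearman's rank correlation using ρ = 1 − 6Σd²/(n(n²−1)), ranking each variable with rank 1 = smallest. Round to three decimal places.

0.893

Ranks of variable 1: 5, 1, 7, 3, 6, 2, 4
Ranks of variable 2: 7, 1, 6, 3, 5, 2, 4
d = r₁ − r₂: -2, 0, 1, 0, 1, 0, 0
d²: 4, 0, 1, 0, 1, 0, 0; Σd² = 6
ρ = 1 − 6·6/(7·48) = 1 − 36/336 = 0.893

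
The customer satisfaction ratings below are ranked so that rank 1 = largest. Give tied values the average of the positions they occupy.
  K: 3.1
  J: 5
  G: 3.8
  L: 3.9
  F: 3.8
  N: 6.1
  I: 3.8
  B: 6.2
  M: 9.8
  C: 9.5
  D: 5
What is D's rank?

Sorted (descending): 9.8, 9.5, 6.2, 6.1, 5, 5, 3.9, 3.8, 3.8, 3.8, 3.1
The 2 values of 5 occupy positions 5–6 → average rank (5+6)/2 = 5.5.
The 3 values of 3.8 occupy positions 8–10 → average rank 9.
D has value 5 → rank 5.5.

5.5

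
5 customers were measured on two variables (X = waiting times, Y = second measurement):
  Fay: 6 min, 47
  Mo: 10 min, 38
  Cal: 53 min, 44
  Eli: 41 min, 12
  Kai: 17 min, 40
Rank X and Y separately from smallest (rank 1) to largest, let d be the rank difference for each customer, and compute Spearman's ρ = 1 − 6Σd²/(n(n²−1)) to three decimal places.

Ranks of variable 1: 1, 2, 5, 4, 3
Ranks of variable 2: 5, 2, 4, 1, 3
d = r₁ − r₂: -4, 0, 1, 3, 0
d²: 16, 0, 1, 9, 0; Σd² = 26
ρ = 1 − 6·26/(5·24) = 1 − 156/120 = -0.300

-0.300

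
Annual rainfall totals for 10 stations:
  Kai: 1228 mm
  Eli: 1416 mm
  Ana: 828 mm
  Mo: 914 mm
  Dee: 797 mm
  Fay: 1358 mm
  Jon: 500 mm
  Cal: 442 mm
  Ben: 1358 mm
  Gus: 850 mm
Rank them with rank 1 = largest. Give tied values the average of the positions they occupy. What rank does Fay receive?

Sorted (descending): 1416, 1358, 1358, 1228, 914, 850, 828, 797, 500, 442
The 2 values of 1358 occupy positions 2–3 → average rank (2+3)/2 = 2.5.
Fay has value 1358 mm → rank 2.5.

2.5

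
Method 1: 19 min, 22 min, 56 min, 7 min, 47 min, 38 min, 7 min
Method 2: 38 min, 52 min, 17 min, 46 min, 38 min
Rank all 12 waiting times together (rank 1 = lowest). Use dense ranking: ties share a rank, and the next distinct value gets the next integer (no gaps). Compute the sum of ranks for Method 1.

Sorted (ascending): 7, 7, 17, 19, 22, 38, 38, 38, 46, 47, 52, 56
The 2 values of 7 share dense rank 1.
The 3 values of 38 share dense rank 5.
Remaining distinct values take the next consecutive integers.
Method 1 values → pooled ranks: 19→3, 22→4, 56→9, 7→1, 47→7, 38→5, 7→1
Rank sum = 3 + 4 + 9 + 1 + 7 + 5 + 1 = 30

30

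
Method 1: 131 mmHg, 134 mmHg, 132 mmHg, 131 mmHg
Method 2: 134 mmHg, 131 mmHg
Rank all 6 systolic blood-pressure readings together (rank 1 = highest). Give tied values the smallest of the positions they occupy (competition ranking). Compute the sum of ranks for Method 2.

5

Sorted (descending): 134, 134, 132, 131, 131, 131
The 2 values of 134 occupy positions 1–2 → each gets rank 1.
The 3 values of 131 occupy positions 4–6 → each gets rank 4.
Method 2 values → pooled ranks: 134→1, 131→4
Rank sum = 1 + 4 = 5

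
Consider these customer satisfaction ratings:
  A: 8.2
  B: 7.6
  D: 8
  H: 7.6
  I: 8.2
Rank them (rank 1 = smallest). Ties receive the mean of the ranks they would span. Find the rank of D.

Sorted (ascending): 7.6, 7.6, 8, 8.2, 8.2
The 2 values of 7.6 occupy positions 1–2 → average rank (1+2)/2 = 1.5.
The 2 values of 8.2 occupy positions 4–5 → average rank (4+5)/2 = 4.5.
D has value 8 → rank 3.

3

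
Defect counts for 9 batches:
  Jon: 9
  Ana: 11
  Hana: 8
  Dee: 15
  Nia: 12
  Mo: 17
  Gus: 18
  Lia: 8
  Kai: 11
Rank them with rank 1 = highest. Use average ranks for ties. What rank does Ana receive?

5.5

Sorted (descending): 18, 17, 15, 12, 11, 11, 9, 8, 8
The 2 values of 11 occupy positions 5–6 → average rank (5+6)/2 = 5.5.
The 2 values of 8 occupy positions 8–9 → average rank (8+9)/2 = 8.5.
Ana has value 11 → rank 5.5.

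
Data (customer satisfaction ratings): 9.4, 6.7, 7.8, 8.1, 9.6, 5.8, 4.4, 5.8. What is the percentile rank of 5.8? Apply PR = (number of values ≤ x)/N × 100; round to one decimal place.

N = 8.
Strictly below 5.8: 1. Equal to 5.8: 2.
PR = 3/8 × 100 = 37.5

37.5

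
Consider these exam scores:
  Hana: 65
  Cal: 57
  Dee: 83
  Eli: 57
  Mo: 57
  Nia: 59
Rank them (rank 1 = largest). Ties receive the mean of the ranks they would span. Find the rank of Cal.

Sorted (descending): 83, 65, 59, 57, 57, 57
The 3 values of 57 occupy positions 4–6 → average rank 5.
Cal has value 57 → rank 5.

5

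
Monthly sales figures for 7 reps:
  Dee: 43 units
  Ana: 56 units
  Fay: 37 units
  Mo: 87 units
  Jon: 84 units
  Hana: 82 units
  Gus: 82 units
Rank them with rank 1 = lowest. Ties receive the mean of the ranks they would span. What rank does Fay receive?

1

Sorted (ascending): 37, 43, 56, 82, 82, 84, 87
The 2 values of 82 occupy positions 4–5 → average rank (4+5)/2 = 4.5.
Fay has value 37 units → rank 1.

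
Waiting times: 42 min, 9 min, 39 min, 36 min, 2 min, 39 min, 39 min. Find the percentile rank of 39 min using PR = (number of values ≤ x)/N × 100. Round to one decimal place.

N = 7.
Strictly below 39: 3. Equal to 39: 3.
PR = 6/7 × 100 = 85.7

85.7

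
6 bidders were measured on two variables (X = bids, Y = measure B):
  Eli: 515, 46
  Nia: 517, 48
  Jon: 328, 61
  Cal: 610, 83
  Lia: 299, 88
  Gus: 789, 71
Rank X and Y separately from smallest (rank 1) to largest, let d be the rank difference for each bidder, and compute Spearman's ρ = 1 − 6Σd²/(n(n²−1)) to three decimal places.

-0.086

Ranks of variable 1: 3, 4, 2, 5, 1, 6
Ranks of variable 2: 1, 2, 3, 5, 6, 4
d = r₁ − r₂: 2, 2, -1, 0, -5, 2
d²: 4, 4, 1, 0, 25, 4; Σd² = 38
ρ = 1 − 6·38/(6·35) = 1 − 228/210 = -0.086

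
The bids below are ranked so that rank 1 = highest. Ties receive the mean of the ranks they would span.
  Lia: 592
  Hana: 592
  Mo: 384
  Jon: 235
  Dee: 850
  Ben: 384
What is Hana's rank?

Sorted (descending): 850, 592, 592, 384, 384, 235
The 2 values of 592 occupy positions 2–3 → average rank (2+3)/2 = 2.5.
The 2 values of 384 occupy positions 4–5 → average rank (4+5)/2 = 4.5.
Hana has value 592 → rank 2.5.

2.5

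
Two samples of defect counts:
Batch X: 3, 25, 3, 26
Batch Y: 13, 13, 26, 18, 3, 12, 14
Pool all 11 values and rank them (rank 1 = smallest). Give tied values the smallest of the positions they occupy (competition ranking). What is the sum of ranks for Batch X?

Sorted (ascending): 3, 3, 3, 12, 13, 13, 14, 18, 25, 26, 26
The 3 values of 3 occupy positions 1–3 → each gets rank 1.
The 2 values of 13 occupy positions 5–6 → each gets rank 5.
The 2 values of 26 occupy positions 10–11 → each gets rank 10.
Batch X values → pooled ranks: 3→1, 25→9, 3→1, 26→10
Rank sum = 1 + 9 + 1 + 10 = 21

21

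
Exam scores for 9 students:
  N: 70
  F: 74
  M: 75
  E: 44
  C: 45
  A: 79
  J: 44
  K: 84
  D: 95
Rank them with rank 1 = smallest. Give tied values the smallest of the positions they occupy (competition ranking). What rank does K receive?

Sorted (ascending): 44, 44, 45, 70, 74, 75, 79, 84, 95
The 2 values of 44 occupy positions 1–2 → each gets rank 1.
K has value 84 → rank 8.

8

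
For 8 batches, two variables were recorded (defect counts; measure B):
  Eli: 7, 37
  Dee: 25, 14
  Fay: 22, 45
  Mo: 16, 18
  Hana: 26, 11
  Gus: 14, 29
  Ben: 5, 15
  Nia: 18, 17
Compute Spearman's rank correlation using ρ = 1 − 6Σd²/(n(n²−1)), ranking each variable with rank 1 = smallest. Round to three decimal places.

-0.405

Ranks of variable 1: 2, 7, 6, 4, 8, 3, 1, 5
Ranks of variable 2: 7, 2, 8, 5, 1, 6, 3, 4
d = r₁ − r₂: -5, 5, -2, -1, 7, -3, -2, 1
d²: 25, 25, 4, 1, 49, 9, 4, 1; Σd² = 118
ρ = 1 − 6·118/(8·63) = 1 − 708/504 = -0.405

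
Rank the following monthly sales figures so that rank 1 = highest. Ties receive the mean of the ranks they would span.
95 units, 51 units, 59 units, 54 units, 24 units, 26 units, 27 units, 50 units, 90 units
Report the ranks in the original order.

Sorted (descending): 95, 90, 59, 54, 51, 50, 27, 26, 24
No ties — each value takes its position as its rank.

1, 5, 3, 4, 9, 8, 7, 6, 2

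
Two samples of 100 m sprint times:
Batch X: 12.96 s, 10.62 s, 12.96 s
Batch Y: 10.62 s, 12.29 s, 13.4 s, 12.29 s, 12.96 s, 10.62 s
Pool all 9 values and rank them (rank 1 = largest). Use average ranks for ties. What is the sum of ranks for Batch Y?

Sorted (descending): 13.4, 12.96, 12.96, 12.96, 12.29, 12.29, 10.62, 10.62, 10.62
The 3 values of 12.96 occupy positions 2–4 → average rank 3.
The 2 values of 12.29 occupy positions 5–6 → average rank (5+6)/2 = 5.5.
The 3 values of 10.62 occupy positions 7–9 → average rank 8.
Batch Y values → pooled ranks: 10.62→8, 12.29→5.5, 13.4→1, 12.29→5.5, 12.96→3, 10.62→8
Rank sum = 8 + 5.5 + 1 + 5.5 + 3 + 8 = 31

31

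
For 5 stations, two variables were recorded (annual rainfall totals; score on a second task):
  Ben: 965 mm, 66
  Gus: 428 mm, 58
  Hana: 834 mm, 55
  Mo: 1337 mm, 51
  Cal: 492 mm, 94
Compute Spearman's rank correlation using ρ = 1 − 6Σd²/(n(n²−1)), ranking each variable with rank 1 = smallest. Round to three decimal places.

-0.500

Ranks of variable 1: 4, 1, 3, 5, 2
Ranks of variable 2: 4, 3, 2, 1, 5
d = r₁ − r₂: 0, -2, 1, 4, -3
d²: 0, 4, 1, 16, 9; Σd² = 30
ρ = 1 − 6·30/(5·24) = 1 − 180/120 = -0.500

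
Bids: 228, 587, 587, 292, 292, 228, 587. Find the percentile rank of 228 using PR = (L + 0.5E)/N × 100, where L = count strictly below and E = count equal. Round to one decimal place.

N = 7.
Strictly below 228: 0. Equal to 228: 2.
PR = (0 + 0.5·2)/7 × 100 = 14.3

14.3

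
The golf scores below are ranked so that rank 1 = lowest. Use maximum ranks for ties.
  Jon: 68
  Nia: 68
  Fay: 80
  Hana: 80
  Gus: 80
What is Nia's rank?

Sorted (ascending): 68, 68, 80, 80, 80
The 2 values of 68 occupy positions 1–2 → each gets rank 2.
The 3 values of 80 occupy positions 3–5 → each gets rank 5.
Nia has value 68 → rank 2.

2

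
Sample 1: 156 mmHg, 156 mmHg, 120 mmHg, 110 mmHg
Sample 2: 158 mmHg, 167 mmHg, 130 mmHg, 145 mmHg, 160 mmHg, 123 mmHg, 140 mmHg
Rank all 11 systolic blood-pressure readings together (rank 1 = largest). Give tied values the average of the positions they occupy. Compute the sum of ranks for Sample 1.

30

Sorted (descending): 167, 160, 158, 156, 156, 145, 140, 130, 123, 120, 110
The 2 values of 156 occupy positions 4–5 → average rank (4+5)/2 = 4.5.
Sample 1 values → pooled ranks: 156→4.5, 156→4.5, 120→10, 110→11
Rank sum = 4.5 + 4.5 + 10 + 11 = 30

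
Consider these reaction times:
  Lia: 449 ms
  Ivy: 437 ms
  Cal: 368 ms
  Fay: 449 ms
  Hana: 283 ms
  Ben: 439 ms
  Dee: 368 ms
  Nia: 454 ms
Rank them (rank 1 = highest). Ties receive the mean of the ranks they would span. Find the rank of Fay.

Sorted (descending): 454, 449, 449, 439, 437, 368, 368, 283
The 2 values of 449 occupy positions 2–3 → average rank (2+3)/2 = 2.5.
The 2 values of 368 occupy positions 6–7 → average rank (6+7)/2 = 6.5.
Fay has value 449 ms → rank 2.5.

2.5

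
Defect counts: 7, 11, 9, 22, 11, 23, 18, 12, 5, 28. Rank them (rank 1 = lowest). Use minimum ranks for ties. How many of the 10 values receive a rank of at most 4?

Sorted (ascending): 5, 7, 9, 11, 11, 12, 18, 22, 23, 28
The 2 values of 11 occupy positions 4–5 → each gets rank 4.
Ranks ≤ 4: {1, 2, 3, 4, 4} → 5 values.

5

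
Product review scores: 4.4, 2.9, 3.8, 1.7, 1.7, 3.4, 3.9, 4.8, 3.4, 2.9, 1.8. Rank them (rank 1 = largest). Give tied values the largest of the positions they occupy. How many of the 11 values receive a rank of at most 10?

9

Sorted (descending): 4.8, 4.4, 3.9, 3.8, 3.4, 3.4, 2.9, 2.9, 1.8, 1.7, 1.7
The 2 values of 3.4 occupy positions 5–6 → each gets rank 6.
The 2 values of 2.9 occupy positions 7–8 → each gets rank 8.
The 2 values of 1.7 occupy positions 10–11 → each gets rank 11.
Ranks ≤ 10: {1, 2, 3, 4, 6, 6, 8, 8, 9} → 9 values.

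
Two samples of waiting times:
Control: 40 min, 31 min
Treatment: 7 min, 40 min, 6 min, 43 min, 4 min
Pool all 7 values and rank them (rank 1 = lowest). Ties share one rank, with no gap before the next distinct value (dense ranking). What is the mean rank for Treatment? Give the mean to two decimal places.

Sorted (ascending): 4, 6, 7, 31, 40, 40, 43
The 2 values of 40 share dense rank 5.
Remaining distinct values take the next consecutive integers.
Treatment values → pooled ranks: 7→3, 40→5, 6→2, 43→6, 4→1
Mean rank = (3 + 5 + 2 + 6 + 1) / 5 = 3.40

3.40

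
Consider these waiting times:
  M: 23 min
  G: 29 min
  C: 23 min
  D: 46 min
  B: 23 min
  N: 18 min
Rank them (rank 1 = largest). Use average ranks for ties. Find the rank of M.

Sorted (descending): 46, 29, 23, 23, 23, 18
The 3 values of 23 occupy positions 3–5 → average rank 4.
M has value 23 min → rank 4.

4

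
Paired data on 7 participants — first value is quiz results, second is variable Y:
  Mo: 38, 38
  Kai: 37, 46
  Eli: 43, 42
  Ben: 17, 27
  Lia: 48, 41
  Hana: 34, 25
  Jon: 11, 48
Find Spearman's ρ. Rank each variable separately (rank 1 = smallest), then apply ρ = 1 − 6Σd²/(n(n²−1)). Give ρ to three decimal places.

-0.036

Ranks of variable 1: 5, 4, 6, 2, 7, 3, 1
Ranks of variable 2: 3, 6, 5, 2, 4, 1, 7
d = r₁ − r₂: 2, -2, 1, 0, 3, 2, -6
d²: 4, 4, 1, 0, 9, 4, 36; Σd² = 58
ρ = 1 − 6·58/(7·48) = 1 − 348/336 = -0.036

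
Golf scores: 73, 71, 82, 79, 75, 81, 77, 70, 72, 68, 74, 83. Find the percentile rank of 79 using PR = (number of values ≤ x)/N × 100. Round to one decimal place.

N = 12.
Strictly below 79: 8. Equal to 79: 1.
PR = 9/12 × 100 = 75.0

75.0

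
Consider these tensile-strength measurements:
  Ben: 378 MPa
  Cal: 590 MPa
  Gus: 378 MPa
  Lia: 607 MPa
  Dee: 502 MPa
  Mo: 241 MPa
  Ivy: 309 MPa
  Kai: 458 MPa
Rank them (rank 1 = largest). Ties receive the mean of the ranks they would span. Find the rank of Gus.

Sorted (descending): 607, 590, 502, 458, 378, 378, 309, 241
The 2 values of 378 occupy positions 5–6 → average rank (5+6)/2 = 5.5.
Gus has value 378 MPa → rank 5.5.

5.5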